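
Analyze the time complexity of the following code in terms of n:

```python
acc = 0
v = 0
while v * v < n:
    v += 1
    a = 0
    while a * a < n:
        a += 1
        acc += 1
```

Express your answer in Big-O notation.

Each loop level contributes: √n × √n. Multiplying the contributions gives O(n).

Answer: O(n)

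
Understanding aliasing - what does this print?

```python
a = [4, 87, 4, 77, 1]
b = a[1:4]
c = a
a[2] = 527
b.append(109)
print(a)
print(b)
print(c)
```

Key concept: slice vs alias.
Step by step:
`a = [4, 87, 4, 77, 1]` → a = [4, 87, 4, 77, 1]
`b = a[1:4]` → b = [87, 4, 77]
`c = a` → c = [4, 87, 4, 77, 1] (same object as a)
`a[2] = 527` → a = [4, 87, 527, 77, 1] (same object as c); c = [4, 87, 527, 77, 1] (same object as a)
`b.append(109)` → b = [87, 4, 77, 109]
`print(a)` → prints [4, 87, 527, 77, 1]
`print(b)` → prints [87, 4, 77, 109]
`print(c)` → prints [4, 87, 527, 77, 1]

Answer:
[4, 87, 527, 77, 1]
[87, 4, 77, 109]
[4, 87, 527, 77, 1]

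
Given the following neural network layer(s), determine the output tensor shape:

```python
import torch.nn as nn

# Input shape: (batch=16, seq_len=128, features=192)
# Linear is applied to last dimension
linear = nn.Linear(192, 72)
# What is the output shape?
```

Input: (16, 128, 192) -> Output: (16, 128, 72)

Answer: (16, 128, 72)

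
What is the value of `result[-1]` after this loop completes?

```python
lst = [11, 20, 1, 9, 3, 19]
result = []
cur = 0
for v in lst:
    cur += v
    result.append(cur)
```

Cumulative sum ends at 63
`result` takes the values: [] → [11] → [11, 31] → [11, 31, 32] → [11, 31, 32, 41] → [11, 31, 32, 41, 44] → [11, 31, 32, 41, 44, 63]
So `result[-1]` = 63

Answer: 63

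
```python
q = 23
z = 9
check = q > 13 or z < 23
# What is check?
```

Trace:
`q = 23` → q = 23
`z = 9` → z = 9
`check = q > 13 or z < 23` → check = True
So check = True

Answer: True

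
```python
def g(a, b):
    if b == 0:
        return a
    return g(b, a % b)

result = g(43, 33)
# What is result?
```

g(43, 33) -> g(33, 10) -> g(10, 3) -> g(3, 1) -> g(1, 0) -> 1

Answer: 1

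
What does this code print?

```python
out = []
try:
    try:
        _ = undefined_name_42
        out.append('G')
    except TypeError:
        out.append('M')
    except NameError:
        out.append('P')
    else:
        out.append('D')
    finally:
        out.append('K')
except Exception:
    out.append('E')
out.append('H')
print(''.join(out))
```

Execution trace: 'P' (inner except NameError) → 'K' (inner finally) → 'H' (after the try/except). Output: PKH

Answer: PKH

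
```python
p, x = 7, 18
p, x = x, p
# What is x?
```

Trace:
`p, x = 7, 18` → p = 7; x = 18
`p, x = x, p` → p = 18; x = 7
So x = 7

Answer: 7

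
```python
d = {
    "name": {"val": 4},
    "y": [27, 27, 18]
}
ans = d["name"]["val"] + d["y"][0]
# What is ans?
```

Trace:
`d = { ...` → d = {'name': {'val': 4}, 'y': [27, 27, 18]}
`ans = d["name"]["val"] + d["y"][0]` → ans = 31
So ans = 31

Answer: 31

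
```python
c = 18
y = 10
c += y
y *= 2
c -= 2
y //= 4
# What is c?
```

Trace:
`c = 18` → c = 18
`y = 10` → y = 10
`c += y` → c = 28
`y *= 2` → y = 20
`c -= 2` → c = 26
`y //= 4` → y = 5
So c = 26

Answer: 26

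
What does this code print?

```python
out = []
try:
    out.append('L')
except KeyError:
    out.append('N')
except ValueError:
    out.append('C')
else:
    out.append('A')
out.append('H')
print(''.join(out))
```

Execution trace: 'L' (try body, no exception) → 'A' (else) → 'H' (after the try/except). Output: LAH

Answer: LAH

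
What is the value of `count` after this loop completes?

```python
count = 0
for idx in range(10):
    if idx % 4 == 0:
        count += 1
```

Count numbers divisible by 4 in range(10)
`count` takes the values: 0 → 1 → 2 → 3

Answer: 3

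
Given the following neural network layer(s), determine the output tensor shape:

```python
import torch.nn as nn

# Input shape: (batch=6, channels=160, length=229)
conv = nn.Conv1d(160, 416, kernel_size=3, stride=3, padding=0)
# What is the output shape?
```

Input: (6, 160, 229) -> Output: (6, 416, 76)

Answer: (6, 416, 76)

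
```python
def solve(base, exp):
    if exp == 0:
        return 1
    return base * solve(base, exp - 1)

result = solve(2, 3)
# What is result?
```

solve(2, 3) = 2 * 2 * 2 = 8

Answer: 8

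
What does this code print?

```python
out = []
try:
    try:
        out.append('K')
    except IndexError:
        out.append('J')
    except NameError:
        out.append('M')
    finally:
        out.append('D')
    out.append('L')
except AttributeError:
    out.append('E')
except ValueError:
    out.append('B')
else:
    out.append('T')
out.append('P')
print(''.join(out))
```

Execution trace: 'K' (inner try body, no exception) → 'D' (inner finally) → 'L' (try body, no exception) → 'T' (else) → 'P' (after the try/except). Output: KDLTP

Answer: KDLTP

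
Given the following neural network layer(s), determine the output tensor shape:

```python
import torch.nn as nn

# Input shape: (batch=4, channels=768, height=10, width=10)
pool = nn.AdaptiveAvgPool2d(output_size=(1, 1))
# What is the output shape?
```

Input: (4, 768, 10, 10) -> Output: (4, 768, 1, 1)

Answer: (4, 768, 1, 1)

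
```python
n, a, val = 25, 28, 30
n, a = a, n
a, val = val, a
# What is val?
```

Trace:
`n, a, val = 25, 28, 30` → n = 25; a = 28; val = 30
`n, a = a, n` → n = 28; a = 25
`a, val = val, a` → a = 30; val = 25
So val = 25

Answer: 25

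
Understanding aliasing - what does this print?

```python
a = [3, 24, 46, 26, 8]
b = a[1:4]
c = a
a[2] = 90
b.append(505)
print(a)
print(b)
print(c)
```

Key concept: slice vs alias.
Step by step:
`a = [3, 24, 46, 26, 8]` → a = [3, 24, 46, 26, 8]
`b = a[1:4]` → b = [24, 46, 26]
`c = a` → c = [3, 24, 46, 26, 8] (same object as a)
`a[2] = 90` → a = [3, 24, 90, 26, 8] (same object as c); c = [3, 24, 90, 26, 8] (same object as a)
`b.append(505)` → b = [24, 46, 26, 505]
`print(a)` → prints [3, 24, 90, 26, 8]
`print(b)` → prints [24, 46, 26, 505]
`print(c)` → prints [3, 24, 90, 26, 8]

Answer:
[3, 24, 90, 26, 8]
[24, 46, 26, 505]
[3, 24, 90, 26, 8]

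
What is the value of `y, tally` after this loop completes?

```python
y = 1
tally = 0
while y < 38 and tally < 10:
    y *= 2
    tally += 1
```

Double until >= 38 or 10 iterations
`y, tally` takes the values: (1, 0) → (2, 0) → (2, 1) → (4, 1) → (4, 2) → (8, 2) → (8, 3) → (16, 3) → (16, 4) → (32, 4) → (32, 5) → (64, 5) → (64, 6)

Answer: 64, 6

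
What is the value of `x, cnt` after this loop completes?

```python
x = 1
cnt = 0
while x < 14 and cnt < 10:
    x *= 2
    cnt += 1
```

Double until >= 14 or 10 iterations
`x, cnt` takes the values: (1, 0) → (2, 0) → (2, 1) → (4, 1) → (4, 2) → (8, 2) → (8, 3) → (16, 3) → (16, 4)

Answer: 16, 4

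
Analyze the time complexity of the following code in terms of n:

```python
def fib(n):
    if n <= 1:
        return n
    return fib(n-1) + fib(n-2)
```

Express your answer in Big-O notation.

This is Recursive Fibonacci (naive). Time complexity: O(2^n).

Answer: O(2^n)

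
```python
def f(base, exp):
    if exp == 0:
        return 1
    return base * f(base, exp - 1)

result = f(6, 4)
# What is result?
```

f(6, 4) = 6 * 6 * 6 * 6 = 1296

Answer: 1296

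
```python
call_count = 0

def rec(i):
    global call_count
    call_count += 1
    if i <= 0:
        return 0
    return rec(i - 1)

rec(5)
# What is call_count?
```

Linear recursion stepping by 1: 6 calls from i=5 down to ≤0.

Answer: 6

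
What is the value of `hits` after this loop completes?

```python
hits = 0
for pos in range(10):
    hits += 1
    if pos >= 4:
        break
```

Loop breaks when pos reaches 4, hits is 5
`hits` takes the values: 0 → 1 → 2 → 3 → 4 → 5

Answer: 5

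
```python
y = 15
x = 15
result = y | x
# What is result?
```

Trace:
`y = 15` → y = 15
`x = 15` → x = 15
`result = y | x` → result = 15
So result = 15

Answer: 15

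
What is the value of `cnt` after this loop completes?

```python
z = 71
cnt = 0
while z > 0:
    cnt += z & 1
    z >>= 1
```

Count set bits in 71 (binary: 0b1000111)
`cnt` takes the values: 0 → 1 → 2 → 3 → 4

Answer: 4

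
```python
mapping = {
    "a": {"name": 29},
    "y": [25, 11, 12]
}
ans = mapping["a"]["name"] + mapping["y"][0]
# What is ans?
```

Trace:
`mapping = { ...` → mapping = {'a': {'name': 29}, 'y': [25, 11, 12]}
`ans = mapping["a"]["name"] + mapping["y"][0]` → ans = 54
So ans = 54

Answer: 54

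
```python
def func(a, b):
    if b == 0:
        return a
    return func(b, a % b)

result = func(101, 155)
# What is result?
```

func(101, 155) -> func(155, 101) -> func(101, 54) -> func(54, 47) -> func(47, 7) -> func(7, 5) -> func(5, 2) -> func(2, 1) -> func(1, 0) -> 1

Answer: 1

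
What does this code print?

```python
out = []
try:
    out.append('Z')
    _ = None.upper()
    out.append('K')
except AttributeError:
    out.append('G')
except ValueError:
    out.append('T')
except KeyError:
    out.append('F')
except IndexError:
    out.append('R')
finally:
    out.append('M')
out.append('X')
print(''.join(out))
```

Execution trace: 'Z' (try body) → 'G' (except AttributeError) → 'M' (finally) → 'X' (after the try/except). Output: ZGMX

Answer: ZGMX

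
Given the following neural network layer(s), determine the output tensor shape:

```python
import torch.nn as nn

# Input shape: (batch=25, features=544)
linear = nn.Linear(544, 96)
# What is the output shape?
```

Input: (25, 544) -> Output: (25, 96)

Answer: (25, 96)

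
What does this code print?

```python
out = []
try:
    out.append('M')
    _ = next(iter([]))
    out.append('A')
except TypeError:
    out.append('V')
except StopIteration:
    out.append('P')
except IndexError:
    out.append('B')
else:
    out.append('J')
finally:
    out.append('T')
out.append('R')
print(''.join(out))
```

Execution trace: 'M' (try body) → 'P' (except StopIteration) → 'T' (finally) → 'R' (after the try/except). Output: MPTR

Answer: MPTR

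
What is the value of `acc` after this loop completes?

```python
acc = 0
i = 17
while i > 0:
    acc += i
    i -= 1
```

Sum 17 down to 1
`acc` takes the values: 0 → 17 → 33 → 48 → 62 → 75 → 87 → 98 → 108 → 117 → 125 → 132 → 138 → 143 → 147 → 150 → 152 → 153

Answer: 153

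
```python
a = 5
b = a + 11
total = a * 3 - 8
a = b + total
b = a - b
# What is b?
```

Trace:
`a = 5` → a = 5
`b = a + 11` → b = 16
`total = a * 3 - 8` → total = 7
`a = b + total` → a = 23
`b = a - b` → b = 7
So b = 7

Answer: 7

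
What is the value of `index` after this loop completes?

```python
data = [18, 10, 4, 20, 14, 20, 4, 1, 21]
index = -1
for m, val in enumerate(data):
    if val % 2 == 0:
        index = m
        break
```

First even number index in [18, 10, 4, 20, 14, 20, 4, 1, 21]
`index` takes the values: -1 → 0

Answer: 0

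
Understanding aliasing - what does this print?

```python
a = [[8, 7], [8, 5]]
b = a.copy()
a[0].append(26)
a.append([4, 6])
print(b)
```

Key concept: shallow copy with nested lists.
Step by step:
`a = [[8, 7], [8, 5]]` → a = [[8, 7], [8, 5]]
`b = a.copy()` → b = [[8, 7], [8, 5]]
`a[0].append(26)` → a = [[8, 7, 26], [8, 5]]; b = [[8, 7, 26], [8, 5]]
`a.append([4, 6])` → a = [[8, 7, 26], [8, 5], [4, 6]]
`print(b)` → prints [[8, 7, 26], [8, 5]]

Answer: [[8, 7, 26], [8, 5]]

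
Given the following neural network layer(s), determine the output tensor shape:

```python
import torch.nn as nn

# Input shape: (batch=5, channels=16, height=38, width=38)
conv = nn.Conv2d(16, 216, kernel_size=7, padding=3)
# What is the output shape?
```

Input: (5, 16, 38, 38) -> Output: (5, 216, 38, 38)

Answer: (5, 216, 38, 38)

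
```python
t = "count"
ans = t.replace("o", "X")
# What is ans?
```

Trace:
`t = "count"` → t = 'count'
`ans = t.replace("o", "X")` → ans = 'cXunt'
So ans = 'cXunt'

Answer: 'cXunt'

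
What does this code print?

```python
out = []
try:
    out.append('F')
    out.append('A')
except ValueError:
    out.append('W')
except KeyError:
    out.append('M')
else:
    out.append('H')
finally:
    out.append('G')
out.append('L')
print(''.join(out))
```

Execution trace: 'F' (try body) → 'A' (try body, no exception) → 'H' (else) → 'G' (finally) → 'L' (after the try/except). Output: FAHGL

Answer: FAHGL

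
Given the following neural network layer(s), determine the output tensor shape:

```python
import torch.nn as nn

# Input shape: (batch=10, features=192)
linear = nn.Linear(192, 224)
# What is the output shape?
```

Input: (10, 192) -> Output: (10, 224)

Answer: (10, 224)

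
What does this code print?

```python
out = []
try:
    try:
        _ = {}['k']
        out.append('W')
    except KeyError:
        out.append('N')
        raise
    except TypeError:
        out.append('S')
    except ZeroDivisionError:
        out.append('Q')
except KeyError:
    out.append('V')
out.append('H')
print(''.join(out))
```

Execution trace: 'N' (inner except KeyError) → 'V' (outer except KeyError) → 'H' (after the try/except). Output: NVH

Answer: NVH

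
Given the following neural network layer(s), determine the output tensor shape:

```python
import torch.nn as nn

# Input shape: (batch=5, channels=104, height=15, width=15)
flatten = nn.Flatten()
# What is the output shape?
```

Input: (5, 104, 15, 15) -> Output: (5, 23400)

Answer: (5, 23400)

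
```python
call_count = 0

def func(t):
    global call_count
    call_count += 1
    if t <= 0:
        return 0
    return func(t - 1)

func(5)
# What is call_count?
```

Linear recursion stepping by 1: 6 calls from t=5 down to ≤0.

Answer: 6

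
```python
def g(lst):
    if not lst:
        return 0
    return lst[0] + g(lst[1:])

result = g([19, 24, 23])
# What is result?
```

19 + 24 + 23 + 0 = 66

Answer: 66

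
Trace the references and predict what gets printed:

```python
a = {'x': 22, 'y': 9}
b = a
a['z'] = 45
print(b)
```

Key concept: dict aliasing.
Step by step:
`a = {'x': 22, 'y': 9}` → a = {'x': 22, 'y': 9}
`b = a` → b = {'x': 22, 'y': 9} (same object as a)
`a['z'] = 45` → a = {'x': 22, 'y': 9, 'z': 45} (same object as b); b = {'x': 22, 'y': 9, 'z': 45} (same object as a)
`print(b)` → prints {'x': 22, 'y': 9, 'z': 45}

Answer: {'x': 22, 'y': 9, 'z': 45}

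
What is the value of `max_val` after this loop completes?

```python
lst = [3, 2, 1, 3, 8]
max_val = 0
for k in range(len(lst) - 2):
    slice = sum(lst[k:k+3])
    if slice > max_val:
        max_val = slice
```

Max sum of 3-element window in [3, 2, 1, 3, 8]
`max_val` takes the values: 0 → 6 → 12

Answer: 12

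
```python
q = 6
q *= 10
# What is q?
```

Trace:
`q = 6` → q = 6
`q *= 10` → q = 60
So q = 60

Answer: 60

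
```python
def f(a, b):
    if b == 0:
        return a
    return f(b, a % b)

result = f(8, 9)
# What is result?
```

f(8, 9) -> f(9, 8) -> f(8, 1) -> f(1, 0) -> 1

Answer: 1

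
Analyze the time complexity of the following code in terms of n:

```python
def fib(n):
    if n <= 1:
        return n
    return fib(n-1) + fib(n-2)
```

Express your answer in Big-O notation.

This is Recursive Fibonacci (naive). Time complexity: O(2^n).

Answer: O(2^n)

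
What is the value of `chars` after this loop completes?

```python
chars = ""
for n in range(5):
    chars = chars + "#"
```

Repeat '#' 5 times
`chars` takes the values: "" → "#" → "##" → "###" → "####" → "#####"

Answer: "#####"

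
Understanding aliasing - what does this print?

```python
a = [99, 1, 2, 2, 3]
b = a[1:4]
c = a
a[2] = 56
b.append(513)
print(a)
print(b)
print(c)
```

Key concept: slice vs alias.
Step by step:
`a = [99, 1, 2, 2, 3]` → a = [99, 1, 2, 2, 3]
`b = a[1:4]` → b = [1, 2, 2]
`c = a` → c = [99, 1, 2, 2, 3] (same object as a)
`a[2] = 56` → a = [99, 1, 56, 2, 3] (same object as c); c = [99, 1, 56, 2, 3] (same object as a)
`b.append(513)` → b = [1, 2, 2, 513]
`print(a)` → prints [99, 1, 56, 2, 3]
`print(b)` → prints [1, 2, 2, 513]
`print(c)` → prints [99, 1, 56, 2, 3]

Answer:
[99, 1, 56, 2, 3]
[1, 2, 2, 513]
[99, 1, 56, 2, 3]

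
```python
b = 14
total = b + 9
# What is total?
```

Trace:
`b = 14` → b = 14
`total = b + 9` → total = 23
So total = 23

Answer: 23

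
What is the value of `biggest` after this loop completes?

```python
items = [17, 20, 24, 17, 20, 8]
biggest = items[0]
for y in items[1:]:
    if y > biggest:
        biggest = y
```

Maximum of [17, 20, 24, 17, 20, 8]
`biggest` takes the values: 17 → 20 → 24

Answer: 24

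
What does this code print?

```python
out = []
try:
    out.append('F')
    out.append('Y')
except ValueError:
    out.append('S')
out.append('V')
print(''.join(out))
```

Execution trace: 'F' (try body) → 'Y' (try body, no exception) → 'V' (after the try/except). Output: FYV

Answer: FYV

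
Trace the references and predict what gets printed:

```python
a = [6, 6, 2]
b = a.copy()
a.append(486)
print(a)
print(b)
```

Key concept: list.copy() creates independent copy.
Step by step:
`a = [6, 6, 2]` → a = [6, 6, 2]
`b = a.copy()` → b = [6, 6, 2]
`a.append(486)` → a = [6, 6, 2, 486]
`print(a)` → prints [6, 6, 2, 486]
`print(b)` → prints [6, 6, 2]

Answer:
[6, 6, 2, 486]
[6, 6, 2]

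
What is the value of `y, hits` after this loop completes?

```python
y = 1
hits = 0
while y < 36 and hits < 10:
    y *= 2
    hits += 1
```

Double until >= 36 or 10 iterations
`y, hits` takes the values: (1, 0) → (2, 0) → (2, 1) → (4, 1) → (4, 2) → (8, 2) → (8, 3) → (16, 3) → (16, 4) → (32, 4) → (32, 5) → (64, 5) → (64, 6)

Answer: 64, 6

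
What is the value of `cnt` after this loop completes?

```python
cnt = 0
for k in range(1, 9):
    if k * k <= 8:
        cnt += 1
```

Count numbers where k² ≤ 8
`cnt` takes the values: 0 → 1 → 2

Answer: 2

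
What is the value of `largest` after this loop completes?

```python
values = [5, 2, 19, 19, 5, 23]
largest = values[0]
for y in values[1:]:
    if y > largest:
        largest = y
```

Maximum of [5, 2, 19, 19, 5, 23]
`largest` takes the values: 5 → 19 → 23

Answer: 23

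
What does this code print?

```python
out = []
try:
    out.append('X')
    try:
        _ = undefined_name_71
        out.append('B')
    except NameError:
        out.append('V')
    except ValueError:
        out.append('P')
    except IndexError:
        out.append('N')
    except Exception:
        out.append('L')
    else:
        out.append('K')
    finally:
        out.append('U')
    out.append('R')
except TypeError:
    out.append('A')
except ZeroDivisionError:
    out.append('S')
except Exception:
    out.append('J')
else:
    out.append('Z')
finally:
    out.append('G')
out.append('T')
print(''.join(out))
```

Execution trace: 'X' (try body) → 'V' (inner except NameError) → 'U' (inner finally) → 'R' (try body, no exception) → 'Z' (else) → 'G' (finally) → 'T' (after the try/except). Output: XVURZGT

Answer: XVURZGT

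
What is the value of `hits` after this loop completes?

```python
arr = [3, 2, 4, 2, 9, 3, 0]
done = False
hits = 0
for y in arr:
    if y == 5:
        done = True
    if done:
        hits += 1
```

Count elements after first 5 in [3, 2, 4, 2, 9, 3, 0]
`hits` takes the values: 0

Answer: 0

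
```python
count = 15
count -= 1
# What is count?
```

Trace:
`count = 15` → count = 15
`count -= 1` → count = 14
So count = 14

Answer: 14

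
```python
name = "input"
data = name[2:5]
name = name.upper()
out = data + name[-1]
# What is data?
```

Trace:
`name = "input"` → name = 'input'
`data = name[2:5]` → data = 'put'
`name = name.upper()` → name = 'INPUT'
`out = data + name[-1]` → out = 'putT'
So data = 'put'

Answer: 'put'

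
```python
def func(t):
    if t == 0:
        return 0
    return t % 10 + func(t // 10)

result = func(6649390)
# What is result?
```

Sum of digits of 6649390: 0 + 9 + 3 + 9 + 4 + 6 + 6 = 37

Answer: 37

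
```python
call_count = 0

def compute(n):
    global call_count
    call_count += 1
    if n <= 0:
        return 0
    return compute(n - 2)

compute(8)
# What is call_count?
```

Linear recursion stepping by 2: 5 calls from n=8 down to ≤0.

Answer: 5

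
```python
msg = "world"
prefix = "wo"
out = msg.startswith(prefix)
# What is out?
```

Trace:
`msg = "world"` → msg = 'world'
`prefix = "wo"` → prefix = 'wo'
`out = msg.startswith(prefix)` → out = True
So out = True

Answer: True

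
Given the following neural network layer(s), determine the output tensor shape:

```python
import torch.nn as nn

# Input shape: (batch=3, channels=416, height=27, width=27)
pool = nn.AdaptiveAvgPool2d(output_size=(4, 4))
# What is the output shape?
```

Input: (3, 416, 27, 27) -> Output: (3, 416, 4, 4)

Answer: (3, 416, 4, 4)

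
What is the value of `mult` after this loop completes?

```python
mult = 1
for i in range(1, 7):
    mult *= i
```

6! = 720
`mult` takes the values: 1 → 2 → 6 → 24 → 120 → 720

Answer: 720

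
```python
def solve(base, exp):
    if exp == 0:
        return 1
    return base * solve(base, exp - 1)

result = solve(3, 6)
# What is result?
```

solve(3, 6) = 3 * 3 * 3 * 3 * 3 * 3 = 729

Answer: 729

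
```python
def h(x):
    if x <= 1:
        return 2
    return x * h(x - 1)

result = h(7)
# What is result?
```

h(7) = 7 * 6 * 5 * 4 * 3 * 2 * 2 = 10080

Answer: 10080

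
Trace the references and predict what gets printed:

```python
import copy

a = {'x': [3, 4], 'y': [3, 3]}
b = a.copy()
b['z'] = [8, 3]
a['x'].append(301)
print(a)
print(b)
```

Key concept: shallow copy of dict with mutable values.
Step by step:
`a = {'x': [3, 4], 'y': [3, 3]}` → a = {'x': [3, 4], 'y': [3, 3]}
`b = a.copy()` → b = {'x': [3, 4], 'y': [3, 3]}
`b['z'] = [8, 3]` → b = {'x': [3, 4], 'y': [3, 3], 'z': [8, 3]}
`a['x'].append(301)` → a = {'x': [3, 4, 301], 'y': [3, 3]}; b = {'x': [3, 4, 301], 'y': [3, 3], 'z': [8, 3]}
`print(a)` → prints {'x': [3, 4, 301], 'y': [3, 3]}
`print(b)` → prints {'x': [3, 4, 301], 'y': [3, 3], 'z': [8, 3]}

Answer:
{'x': [3, 4, 301], 'y': [3, 3]}
{'x': [3, 4, 301], 'y': [3, 3], 'z': [8, 3]}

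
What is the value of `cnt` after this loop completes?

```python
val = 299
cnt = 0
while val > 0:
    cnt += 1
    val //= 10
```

Count digits by repeated division by 10
`cnt` takes the values: 0 → 1 → 2 → 3

Answer: 3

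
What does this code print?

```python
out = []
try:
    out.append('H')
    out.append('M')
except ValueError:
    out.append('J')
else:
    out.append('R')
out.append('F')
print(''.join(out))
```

Execution trace: 'H' (try body) → 'M' (try body, no exception) → 'R' (else) → 'F' (after the try/except). Output: HMRF

Answer: HMRF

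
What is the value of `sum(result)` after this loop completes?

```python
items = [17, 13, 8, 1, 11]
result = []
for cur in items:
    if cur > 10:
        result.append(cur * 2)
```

Sum of doubled values > 10
`result` takes the values: [] → [34] → [34, 26] → [34, 26, 22]
So `sum(result)` = 82

Answer: 82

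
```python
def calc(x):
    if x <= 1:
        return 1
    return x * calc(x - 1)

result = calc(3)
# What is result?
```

calc(3) = 3 * 2 * 1 = 6

Answer: 6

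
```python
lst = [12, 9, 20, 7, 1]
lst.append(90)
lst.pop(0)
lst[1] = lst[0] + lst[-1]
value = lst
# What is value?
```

Trace:
`lst = [12, 9, 20, 7, 1]` → lst = [12, 9, 20, 7, 1]
`lst.append(90)` → lst = [12, 9, 20, 7, 1, 90]
`lst.pop(0)` → lst = [9, 20, 7, 1, 90]
`lst[1] = lst[0] + lst[-1]` → lst = [9, 99, 7, 1, 90]
`value = lst` → value = [9, 99, 7, 1, 90]
So value = [9, 99, 7, 1, 90]

Answer: [9, 99, 7, 1, 90]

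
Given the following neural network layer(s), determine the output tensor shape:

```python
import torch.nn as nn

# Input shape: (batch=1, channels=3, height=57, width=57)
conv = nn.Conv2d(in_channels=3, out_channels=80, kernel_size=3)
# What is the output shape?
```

Input: (1, 3, 57, 57) -> Output: (1, 80, 55, 55)

Answer: (1, 80, 55, 55)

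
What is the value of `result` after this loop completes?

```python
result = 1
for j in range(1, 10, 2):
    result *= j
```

Product of 1, 3, 5, ... up to 9
`result` takes the values: 1 → 3 → 15 → 105 → 945

Answer: 945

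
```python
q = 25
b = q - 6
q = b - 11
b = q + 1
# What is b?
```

Trace:
`q = 25` → q = 25
`b = q - 6` → b = 19
`q = b - 11` → q = 8
`b = q + 1` → b = 9
So b = 9

Answer: 9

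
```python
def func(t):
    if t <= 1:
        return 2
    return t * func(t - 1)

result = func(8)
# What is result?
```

func(8) = 8 * 7 * 6 * 5 * 4 * 3 * 2 * 2 = 80640

Answer: 80640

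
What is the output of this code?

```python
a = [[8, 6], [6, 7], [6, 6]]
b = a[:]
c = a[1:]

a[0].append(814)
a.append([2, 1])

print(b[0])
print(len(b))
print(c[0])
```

Key concept: slice with nested mutation.
Step by step:
`a = [[8, 6], [6, 7], [6, 6]]` → a = [[8, 6], [6, 7], [6, 6]]
`b = a[:]` → b = [[8, 6], [6, 7], [6, 6]]
`c = a[1:]` → c = [[6, 7], [6, 6]]
`a[0].append(814)` → a = [[8, 6, 814], [6, 7], [6, 6]]; b = [[8, 6, 814], [6, 7], [6, 6]]
`a.append([2, 1])` → a = [[8, 6, 814], [6, 7], [6, 6], [2, 1]]
`print(b[0])` → prints [8, 6, 814]
`print(len(b))` → prints 3
`print(c[0])` → prints [6, 7]

Answer:
[8, 6, 814]
3
[6, 7]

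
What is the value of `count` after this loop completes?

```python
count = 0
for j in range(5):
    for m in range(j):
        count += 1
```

Triangle number: 0+1+2+...+4
`count` takes the values: 0 → 1 → 2 → 3 → 4 → 5 → 6 → 7 → 8 → 9 → 10

Answer: 10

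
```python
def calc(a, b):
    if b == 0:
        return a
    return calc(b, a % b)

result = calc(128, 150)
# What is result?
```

calc(128, 150) -> calc(150, 128) -> calc(128, 22) -> calc(22, 18) -> calc(18, 4) -> calc(4, 2) -> calc(2, 0) -> 2

Answer: 2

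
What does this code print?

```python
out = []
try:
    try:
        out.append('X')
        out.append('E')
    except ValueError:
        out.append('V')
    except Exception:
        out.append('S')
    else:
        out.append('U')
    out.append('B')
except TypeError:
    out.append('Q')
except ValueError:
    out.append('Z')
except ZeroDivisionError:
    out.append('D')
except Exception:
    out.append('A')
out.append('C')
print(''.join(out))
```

Execution trace: 'X' (inner try body) → 'E' (inner try body, no exception) → 'U' (inner else) → 'B' (try body, no exception) → 'C' (after the try/except). Output: XEUBC

Answer: XEUBC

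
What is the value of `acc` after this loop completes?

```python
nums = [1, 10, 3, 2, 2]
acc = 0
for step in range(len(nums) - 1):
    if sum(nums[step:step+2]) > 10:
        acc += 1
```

Count windows with sum > 10
`acc` takes the values: 0 → 1 → 2

Answer: 2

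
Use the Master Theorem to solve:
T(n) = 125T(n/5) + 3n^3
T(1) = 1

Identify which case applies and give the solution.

a=125, b=5, f(n)=3n^3. log_5(125) = 3. Since c=3 = 3, Case 2 applies: T(n) = Θ(n^log_b(a) · log n) = O(n^3 log n).

Answer: O(n^3 log n) - Case 2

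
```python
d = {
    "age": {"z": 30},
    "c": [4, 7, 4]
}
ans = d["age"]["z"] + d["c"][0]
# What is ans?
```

Trace:
`d = { ...` → d = {'age': {'z': 30}, 'c': [4, 7, 4]}
`ans = d["age"]["z"] + d["c"][0]` → ans = 34
So ans = 34

Answer: 34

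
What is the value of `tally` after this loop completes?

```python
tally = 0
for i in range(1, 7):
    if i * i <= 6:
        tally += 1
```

Count numbers where i² ≤ 6
`tally` takes the values: 0 → 1 → 2

Answer: 2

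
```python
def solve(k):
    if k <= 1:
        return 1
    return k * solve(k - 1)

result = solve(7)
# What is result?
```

solve(7) = 7 * 6 * 5 * 4 * 3 * 2 * 1 = 5040

Answer: 5040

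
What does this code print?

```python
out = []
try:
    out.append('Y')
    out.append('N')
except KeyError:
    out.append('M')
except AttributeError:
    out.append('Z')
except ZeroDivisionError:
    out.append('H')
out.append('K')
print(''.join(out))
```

Execution trace: 'Y' (try body) → 'N' (try body, no exception) → 'K' (after the try/except). Output: YNK

Answer: YNK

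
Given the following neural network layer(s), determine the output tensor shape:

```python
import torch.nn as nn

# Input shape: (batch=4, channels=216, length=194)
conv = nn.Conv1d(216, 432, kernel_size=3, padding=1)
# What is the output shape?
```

Input: (4, 216, 194) -> Output: (4, 432, 194)

Answer: (4, 432, 194)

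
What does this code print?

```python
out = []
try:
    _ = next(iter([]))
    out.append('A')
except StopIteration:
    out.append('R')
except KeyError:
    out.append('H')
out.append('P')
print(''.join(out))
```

Execution trace: 'R' (except StopIteration) → 'P' (after the try/except). Output: RP

Answer: RP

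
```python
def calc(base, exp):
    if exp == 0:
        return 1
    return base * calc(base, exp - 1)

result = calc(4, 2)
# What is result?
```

calc(4, 2) = 4 * 4 = 16

Answer: 16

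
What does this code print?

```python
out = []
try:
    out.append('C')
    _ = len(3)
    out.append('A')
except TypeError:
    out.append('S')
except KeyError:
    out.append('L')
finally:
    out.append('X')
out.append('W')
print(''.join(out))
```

Execution trace: 'C' (try body) → 'S' (except TypeError) → 'X' (finally) → 'W' (after the try/except). Output: CSXW

Answer: CSXW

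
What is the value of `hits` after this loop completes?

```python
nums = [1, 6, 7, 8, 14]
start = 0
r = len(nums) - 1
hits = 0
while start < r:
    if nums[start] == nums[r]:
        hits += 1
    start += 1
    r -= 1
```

Count matching pairs from ends
`hits` takes the values: 0

Answer: 0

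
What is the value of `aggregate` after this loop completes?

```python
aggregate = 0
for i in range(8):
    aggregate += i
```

Sum of 0 to 7 = 28
`aggregate` takes the values: 0 → 1 → 3 → 6 → 10 → 15 → 21 → 28

Answer: 28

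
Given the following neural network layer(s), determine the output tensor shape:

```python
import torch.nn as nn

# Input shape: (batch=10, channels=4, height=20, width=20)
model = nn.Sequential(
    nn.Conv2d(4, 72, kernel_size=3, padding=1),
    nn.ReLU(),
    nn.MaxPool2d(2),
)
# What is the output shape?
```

Input: (10, 4, 20, 20) -> after Conv2d: (10, 72, 20, 20) -> after ReLU: (10, 72, 20, 20) -> Output: (10, 72, 10, 10)

Answer: (10, 72, 10, 10)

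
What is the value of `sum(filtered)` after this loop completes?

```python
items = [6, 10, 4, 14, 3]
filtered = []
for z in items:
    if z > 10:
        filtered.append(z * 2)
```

Sum of doubled values > 10
`filtered` takes the values: [] → [28]
So `sum(filtered)` = 28

Answer: 28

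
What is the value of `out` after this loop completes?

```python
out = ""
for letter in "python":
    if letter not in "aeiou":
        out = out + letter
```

Remove vowels from 'python'
`out` takes the values: "" → "p" → "py" → "pyt" → "pyth" → "pythn"

Answer: "pythn"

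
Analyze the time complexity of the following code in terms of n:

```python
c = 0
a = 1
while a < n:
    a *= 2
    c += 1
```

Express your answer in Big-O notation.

Each loop level contributes: log n. Multiplying the contributions gives O(log n).

Answer: O(log n)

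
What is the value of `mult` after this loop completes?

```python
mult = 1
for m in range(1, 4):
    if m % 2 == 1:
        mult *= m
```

Product of odd numbers 1 to 3
`mult` takes the values: 1 → 3

Answer: 3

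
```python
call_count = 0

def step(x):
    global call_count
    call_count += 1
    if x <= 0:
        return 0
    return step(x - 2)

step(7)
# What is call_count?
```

Linear recursion stepping by 2: 5 calls from x=7 down to ≤0.

Answer: 5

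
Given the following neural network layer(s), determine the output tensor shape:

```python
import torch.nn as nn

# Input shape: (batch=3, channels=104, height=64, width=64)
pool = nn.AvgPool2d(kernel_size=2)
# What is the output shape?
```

Input: (3, 104, 64, 64) -> Output: (3, 104, 32, 32)

Answer: (3, 104, 32, 32)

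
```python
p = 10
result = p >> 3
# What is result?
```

Trace:
`p = 10` → p = 10
`result = p >> 3` → result = 1
So result = 1

Answer: 1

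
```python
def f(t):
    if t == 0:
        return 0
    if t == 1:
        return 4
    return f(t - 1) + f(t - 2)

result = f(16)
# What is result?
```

Build up from base cases: f(0)=0, f(1)=4, f(2)=4, f(3)=8, f(4)=12, f(5)=20, f(6)=32, ..., f(16)=3948

Answer: 3948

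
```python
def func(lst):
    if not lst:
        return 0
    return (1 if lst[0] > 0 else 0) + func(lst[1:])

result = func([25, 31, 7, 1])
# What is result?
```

Count of positive elements in [25, 31, 7, 1] = 4

Answer: 4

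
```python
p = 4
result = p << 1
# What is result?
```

Trace:
`p = 4` → p = 4
`result = p << 1` → result = 8
So result = 8

Answer: 8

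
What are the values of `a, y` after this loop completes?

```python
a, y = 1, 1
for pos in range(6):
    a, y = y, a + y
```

Fibonacci: after 6 iterations
`a, y` takes the values: (1, 1) → (1, 2) → (2, 3) → (3, 5) → (5, 8) → (8, 13) → (13, 21)

Answer: 13, 21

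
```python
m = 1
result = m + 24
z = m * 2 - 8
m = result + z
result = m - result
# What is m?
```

Trace:
`m = 1` → m = 1
`result = m + 24` → result = 25
`z = m * 2 - 8` → z = -6
`m = result + z` → m = 19
`result = m - result` → result = -6
So m = 19

Answer: 19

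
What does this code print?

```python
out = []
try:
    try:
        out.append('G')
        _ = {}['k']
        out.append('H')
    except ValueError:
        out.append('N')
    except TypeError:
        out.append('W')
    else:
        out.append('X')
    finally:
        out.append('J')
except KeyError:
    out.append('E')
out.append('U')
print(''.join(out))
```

Execution trace: 'G' (try body) → 'J' (finally) → 'E' (outer except KeyError) → 'U' (after the try/except). Output: GJEU

Answer: GJEU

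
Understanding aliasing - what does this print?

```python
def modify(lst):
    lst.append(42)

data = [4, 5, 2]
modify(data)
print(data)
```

Key concept: function modifies passed list.
Step by step:
`data = [4, 5, 2]` → data = [4, 5, 2]
`modify(data)` → data = [4, 5, 2, 42]
`print(data)` → prints [4, 5, 2, 42]

Answer: [4, 5, 2, 42]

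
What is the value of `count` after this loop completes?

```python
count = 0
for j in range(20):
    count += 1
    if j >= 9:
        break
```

Loop breaks when j reaches 9, count is 10
`count` takes the values: 0 → 1 → 2 → 3 → 4 → 5 → 6 → 7 → 8 → 9 → 10

Answer: 10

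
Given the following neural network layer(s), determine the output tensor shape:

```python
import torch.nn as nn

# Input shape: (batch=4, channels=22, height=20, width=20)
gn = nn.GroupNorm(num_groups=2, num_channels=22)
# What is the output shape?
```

Input: (4, 22, 20, 20) -> Output: (4, 22, 20, 20)

Answer: (4, 22, 20, 20)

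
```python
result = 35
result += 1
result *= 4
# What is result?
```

Trace:
`result = 35` → result = 35
`result += 1` → result = 36
`result *= 4` → result = 144
So result = 144

Answer: 144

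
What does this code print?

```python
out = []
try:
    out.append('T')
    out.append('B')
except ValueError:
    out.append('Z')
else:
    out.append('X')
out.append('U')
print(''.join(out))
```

Execution trace: 'T' (try body) → 'B' (try body, no exception) → 'X' (else) → 'U' (after the try/except). Output: TBXU

Answer: TBXU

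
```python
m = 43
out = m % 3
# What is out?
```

Trace:
`m = 43` → m = 43
`out = m % 3` → out = 1
So out = 1

Answer: 1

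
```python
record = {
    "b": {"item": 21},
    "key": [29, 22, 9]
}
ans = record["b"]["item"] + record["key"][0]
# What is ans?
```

Trace:
`record = { ...` → record = {'b': {'item': 21}, 'key': [29, 22, 9]}
`ans = record["b"]["item"] + record["key"][0]` → ans = 50
So ans = 50

Answer: 50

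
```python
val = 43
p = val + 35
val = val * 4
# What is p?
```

Trace:
`val = 43` → val = 43
`p = val + 35` → p = 78
`val = val * 4` → val = 172
So p = 78

Answer: 78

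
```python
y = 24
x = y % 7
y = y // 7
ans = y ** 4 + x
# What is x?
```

Trace:
`y = 24` → y = 24
`x = y % 7` → x = 3
`y = y // 7` → y = 3
`ans = y ** 4 + x` → ans = 84
So x = 3

Answer: 3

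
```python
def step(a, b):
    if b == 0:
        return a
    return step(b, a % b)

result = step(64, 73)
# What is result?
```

step(64, 73) -> step(73, 64) -> step(64, 9) -> step(9, 1) -> step(1, 0) -> 1

Answer: 1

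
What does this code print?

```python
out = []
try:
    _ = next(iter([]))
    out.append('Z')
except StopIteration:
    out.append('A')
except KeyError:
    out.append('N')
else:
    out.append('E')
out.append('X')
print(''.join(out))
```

Execution trace: 'A' (except StopIteration) → 'X' (after the try/except). Output: AX

Answer: AX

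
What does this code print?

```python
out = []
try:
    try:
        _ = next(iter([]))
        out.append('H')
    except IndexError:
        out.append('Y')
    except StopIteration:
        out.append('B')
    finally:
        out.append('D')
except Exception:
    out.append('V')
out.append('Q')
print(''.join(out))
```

Execution trace: 'B' (inner except StopIteration) → 'D' (inner finally) → 'Q' (after the try/except). Output: BDQ

Answer: BDQ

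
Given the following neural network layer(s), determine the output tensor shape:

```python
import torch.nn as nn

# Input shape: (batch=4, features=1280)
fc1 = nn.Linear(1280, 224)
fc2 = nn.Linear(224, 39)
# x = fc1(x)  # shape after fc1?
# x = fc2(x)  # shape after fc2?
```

Input: (4, 1280) -> after fc1: (4, 224) -> Output: (4, 39)

Answer: (4, 39)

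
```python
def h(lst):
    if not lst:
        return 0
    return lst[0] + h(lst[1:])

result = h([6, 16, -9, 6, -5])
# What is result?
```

6 + 16 + (-9) + 6 + (-5) + 0 = 14

Answer: 14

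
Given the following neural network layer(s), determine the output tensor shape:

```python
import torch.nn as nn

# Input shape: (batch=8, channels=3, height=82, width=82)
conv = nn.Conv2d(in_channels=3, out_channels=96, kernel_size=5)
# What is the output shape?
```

Input: (8, 3, 82, 82) -> Output: (8, 96, 78, 78)

Answer: (8, 96, 78, 78)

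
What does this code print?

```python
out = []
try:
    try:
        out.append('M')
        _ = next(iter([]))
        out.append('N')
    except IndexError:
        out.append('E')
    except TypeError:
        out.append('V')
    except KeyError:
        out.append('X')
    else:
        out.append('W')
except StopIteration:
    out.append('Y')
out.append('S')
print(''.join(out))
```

Execution trace: 'M' (try body) → 'Y' (outer except StopIteration) → 'S' (after the try/except). Output: MYS

Answer: MYS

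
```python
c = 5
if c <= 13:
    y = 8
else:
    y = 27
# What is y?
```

Trace:
`c = 5` → c = 5
`if c <= 13: ...` → c <= 13 is True → y = 8
So y = 8

Answer: 8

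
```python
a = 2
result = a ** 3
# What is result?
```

Trace:
`a = 2` → a = 2
`result = a ** 3` → result = 8
So result = 8

Answer: 8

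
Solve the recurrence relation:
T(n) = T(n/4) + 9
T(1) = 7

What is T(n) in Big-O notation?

Each step divides n by 4 and adds 9. After log_4(n) steps we reach T(1)=7. So T(n) = 9·log_4(n) + 7 = O(log n).

Answer: O(log n)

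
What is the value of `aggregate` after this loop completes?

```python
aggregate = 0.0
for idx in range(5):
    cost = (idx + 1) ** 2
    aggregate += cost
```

Sum of squared losses 1² + 2² + ... + 5²
`aggregate` takes the values: 0.0 → 1.0 → 5.0 → 14.0 → 30.0 → 55.0

Answer: 55.0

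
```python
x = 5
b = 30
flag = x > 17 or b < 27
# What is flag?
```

Trace:
`x = 5` → x = 5
`b = 30` → b = 30
`flag = x > 17 or b < 27` → flag = False
So flag = False

Answer: False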